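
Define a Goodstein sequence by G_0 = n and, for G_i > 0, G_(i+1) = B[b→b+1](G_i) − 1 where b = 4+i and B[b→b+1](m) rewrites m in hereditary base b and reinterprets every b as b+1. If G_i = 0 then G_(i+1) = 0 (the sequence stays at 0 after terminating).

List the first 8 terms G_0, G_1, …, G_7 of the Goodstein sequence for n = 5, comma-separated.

step 0: 5 = 4 + 1; sub 5 for 4: 5 + 1; = 6; G_1 = 6−1 = 5
step 1: 5 = 5; sub 6 for 5: 6; = 6; G_2 = 6−1 = 5
step 2: 5 = 5; sub 7 for 6: 5; = 5; G_3 = 5−1 = 4
step 3: 4 = 4; sub 8 for 7: 4; = 4; G_4 = 4−1 = 3
step 4: 3 = 3; sub 9 for 8: 3; = 3; G_5 = 3−1 = 2
step 5: 2 = 2; sub 10 for 9: 2; = 2; G_6 = 2−1 = 1
step 6: 1 = 1; sub 11 for 10: 1; = 1; G_7 = 1−1 = 0

5, 5, 5, 4, 3, 2, 1, 0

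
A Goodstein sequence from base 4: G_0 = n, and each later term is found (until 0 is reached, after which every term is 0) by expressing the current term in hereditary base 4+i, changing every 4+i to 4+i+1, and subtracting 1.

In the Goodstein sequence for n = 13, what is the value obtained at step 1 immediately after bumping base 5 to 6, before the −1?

G_0=13  [base 4] 3·4 + 1  →[4↦5]→  3·5 + 1 = 16  −1 ⇒ G_1=15
G_1=15  [base 5] 3·5  →[5↦6]→  3·6 = 18  −1 ⇒ G_2=17

18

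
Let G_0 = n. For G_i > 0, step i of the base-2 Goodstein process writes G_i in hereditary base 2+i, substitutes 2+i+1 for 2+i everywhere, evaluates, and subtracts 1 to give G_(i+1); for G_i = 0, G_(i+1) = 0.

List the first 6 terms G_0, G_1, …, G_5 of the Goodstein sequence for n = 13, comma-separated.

13 —HB2→ 2^(2 + 1) + 2^2 + 1 —bump→ 3^(3 + 1) + 3^3 + 1 = 109 —(−1)→ 108
108 —HB3→ 3^(3 + 1) + 3^3 —bump→ 4^(4 + 1) + 4^4 = 1280 —(−1)→ 1279
1279 —HB4→ 4^(4 + 1) + 3·4^3 + 3·4^2 + 3·4 + 3 —bump→ 5^(5 + 1) + 3·5^3 + 3·5^2 + 3·5 + 3 = 16093 —(−1)→ 16092
16092 —HB5→ 5^(5 + 1) + 3·5^3 + 3·5^2 + 3·5 + 2 —bump→ 6^(6 + 1) + 3·6^3 + 3·6^2 + 3·6 + 2 = 280712 —(−1)→ 280711
280711 —HB6→ 6^(6 + 1) + 3·6^3 + 3·6^2 + 3·6 + 1 —bump→ 7^(7 + 1) + 3·7^3 + 3·7^2 + 3·7 + 1 = 5765999 —(−1)→ 5765998

13, 108, 1279, 16092, 280711, 5765998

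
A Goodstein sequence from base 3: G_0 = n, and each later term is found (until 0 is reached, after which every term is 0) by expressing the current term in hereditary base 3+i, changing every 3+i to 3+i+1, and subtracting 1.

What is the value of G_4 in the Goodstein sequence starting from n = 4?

2

G_0=4  [base 3] 3 + 1  →[3↦4]→  4 + 1 = 5  −1 ⇒ G_1=4
G_1=4  [base 4] 4  →[4↦5]→  5 = 5  −1 ⇒ G_2=4
G_2=4  [base 5] 4  →[5↦6]→  4 = 4  −1 ⇒ G_3=3
G_3=3  [base 6] 3  →[6↦7]→  3 = 3  −1 ⇒ G_4=2
G_4=2  [base 7] 2  →[7↦8]→  2 = 2  −1 ⇒ G_5=1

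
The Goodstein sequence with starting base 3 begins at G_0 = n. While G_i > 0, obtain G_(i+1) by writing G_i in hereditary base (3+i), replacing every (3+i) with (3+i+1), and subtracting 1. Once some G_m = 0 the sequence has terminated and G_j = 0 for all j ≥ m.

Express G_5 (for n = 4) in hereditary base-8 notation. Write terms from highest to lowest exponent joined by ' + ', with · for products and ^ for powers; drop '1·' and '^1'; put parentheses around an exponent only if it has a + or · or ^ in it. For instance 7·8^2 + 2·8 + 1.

G_0 = 4. HB_3(4) = 3 + 1. Bump = 5. G_1 = 4.
G_1 = 4. HB_4(4) = 4. Bump = 5. G_2 = 4.
G_2 = 4. HB_5(4) = 4. Bump = 4. G_3 = 3.
G_3 = 3. HB_6(3) = 3. Bump = 3. G_4 = 2.
G_4 = 2. HB_7(2) = 2. Bump = 2. G_5 = 1.
G_5 = 1. HB_8(1) = 1. Bump = 1. G_6 = 0.

1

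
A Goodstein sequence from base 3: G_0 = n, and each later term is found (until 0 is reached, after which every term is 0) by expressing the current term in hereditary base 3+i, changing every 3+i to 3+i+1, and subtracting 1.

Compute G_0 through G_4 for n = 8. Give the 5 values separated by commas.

8, 9, 10, 11, 11

8 —HB3→ 2·3 + 2 —bump→ 2·4 + 2 = 10 —(−1)→ 9
9 —HB4→ 2·4 + 1 —bump→ 2·5 + 1 = 11 —(−1)→ 10
10 —HB5→ 2·5 —bump→ 2·6 = 12 —(−1)→ 11
11 —HB6→ 6 + 5 —bump→ 7 + 5 = 12 —(−1)→ 11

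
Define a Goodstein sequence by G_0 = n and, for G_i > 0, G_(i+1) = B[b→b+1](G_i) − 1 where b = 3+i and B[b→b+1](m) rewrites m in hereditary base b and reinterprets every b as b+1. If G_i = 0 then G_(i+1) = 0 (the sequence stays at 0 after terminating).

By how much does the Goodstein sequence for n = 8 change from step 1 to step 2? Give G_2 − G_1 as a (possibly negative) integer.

1

step 0: 8 = 2·3 + 2; sub 4 for 3: 2·4 + 2; = 10; G_1 = 10−1 = 9
step 1: 9 = 2·4 + 1; sub 5 for 4: 2·5 + 1; = 11; G_2 = 11−1 = 10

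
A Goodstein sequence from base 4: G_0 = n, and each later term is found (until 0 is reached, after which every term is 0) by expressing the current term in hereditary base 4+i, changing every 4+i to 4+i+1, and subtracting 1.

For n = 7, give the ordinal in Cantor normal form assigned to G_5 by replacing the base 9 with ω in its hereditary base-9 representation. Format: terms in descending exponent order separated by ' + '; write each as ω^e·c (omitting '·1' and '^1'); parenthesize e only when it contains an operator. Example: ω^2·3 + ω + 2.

step 0: 7 = 4 + 3; sub 5 for 4: 5 + 3; = 8; G_1 = 8−1 = 7
step 1: 7 = 5 + 2; sub 6 for 5: 6 + 2; = 8; G_2 = 8−1 = 7
step 2: 7 = 6 + 1; sub 7 for 6: 7 + 1; = 8; G_3 = 8−1 = 7
step 3: 7 = 7; sub 8 for 7: 8; = 8; G_4 = 8−1 = 7
step 4: 7 = 7; sub 9 for 8: 7; = 7; G_5 = 7−1 = 6

6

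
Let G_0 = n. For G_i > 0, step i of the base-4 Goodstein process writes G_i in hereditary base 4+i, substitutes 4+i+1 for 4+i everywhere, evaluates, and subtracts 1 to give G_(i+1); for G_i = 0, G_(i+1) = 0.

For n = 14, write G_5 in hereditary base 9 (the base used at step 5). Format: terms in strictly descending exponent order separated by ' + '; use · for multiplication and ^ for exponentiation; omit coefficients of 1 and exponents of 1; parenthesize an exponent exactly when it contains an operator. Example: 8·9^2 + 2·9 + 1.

base 4: 14 = 3·4 + 2; at 5: 3·5 + 2 = 17; next = 16
base 5: 16 = 3·5 + 1; at 6: 3·6 + 1 = 19; next = 18
base 6: 18 = 3·6; at 7: 3·7 = 21; next = 20
base 7: 20 = 2·7 + 6; at 8: 2·8 + 6 = 22; next = 21
base 8: 21 = 2·8 + 5; at 9: 2·9 + 5 = 23; next = 22
base 9: 22 = 2·9 + 4; at 10: 2·10 + 4 = 24; next = 23

2·9 + 4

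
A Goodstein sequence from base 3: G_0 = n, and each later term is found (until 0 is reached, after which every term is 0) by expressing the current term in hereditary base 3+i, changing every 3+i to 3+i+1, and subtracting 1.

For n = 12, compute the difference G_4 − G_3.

12

G_0=12  [base 3] 3^2 + 3  →[3↦4]→  4^2 + 4 = 20  −1 ⇒ G_1=19
G_1=19  [base 4] 4^2 + 3  →[4↦5]→  5^2 + 3 = 28  −1 ⇒ G_2=27
G_2=27  [base 5] 5^2 + 2  →[5↦6]→  6^2 + 2 = 38  −1 ⇒ G_3=37
G_3=37  [base 6] 6^2 + 1  →[6↦7]→  7^2 + 1 = 50  −1 ⇒ G_4=49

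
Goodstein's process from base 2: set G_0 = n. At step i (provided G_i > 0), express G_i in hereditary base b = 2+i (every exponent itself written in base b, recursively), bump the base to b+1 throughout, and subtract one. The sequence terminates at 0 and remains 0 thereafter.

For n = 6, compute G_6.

187243

G_0=6  [base 2] 2^2 + 2  →[2↦3]→  3^3 + 3 = 30  −1 ⇒ G_1=29
G_1=29  [base 3] 3^3 + 2  →[3↦4]→  4^4 + 2 = 258  −1 ⇒ G_2=257
G_2=257  [base 4] 4^4 + 1  →[4↦5]→  5^5 + 1 = 3126  −1 ⇒ G_3=3125
G_3=3125  [base 5] 5^5  →[5↦6]→  6^6 = 46656  −1 ⇒ G_4=46655
G_4=46655  [base 6] 5·6^5 + 5·6^4 + 5·6^3 + 5·6^2 + 5·6 + 5  →[6↦7]→  5·7^5 + 5·7^4 + 5·7^3 + 5·7^2 + 5·7 + 5 = 98040  −1 ⇒ G_5=98039
G_5=98039  [base 7] 5·7^5 + 5·7^4 + 5·7^3 + 5·7^2 + 5·7 + 4  →[7↦8]→  5·8^5 + 5·8^4 + 5·8^3 + 5·8^2 + 5·8 + 4 = 187244  −1 ⇒ G_6=187243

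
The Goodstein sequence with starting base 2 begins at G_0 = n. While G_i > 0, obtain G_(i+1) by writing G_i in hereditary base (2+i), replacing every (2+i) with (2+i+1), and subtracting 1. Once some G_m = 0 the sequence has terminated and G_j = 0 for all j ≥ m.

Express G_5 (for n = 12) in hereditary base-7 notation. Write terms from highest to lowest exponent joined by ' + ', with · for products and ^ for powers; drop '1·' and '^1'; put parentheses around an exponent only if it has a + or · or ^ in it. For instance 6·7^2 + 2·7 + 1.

7^(7 + 1) + 2·7^2 + 7 + 4

G_0=12  [base 2] 2^(2 + 1) + 2^2  →[2↦3]→  3^(3 + 1) + 3^3 = 108  −1 ⇒ G_1=107
G_1=107  [base 3] 3^(3 + 1) + 2·3^2 + 2·3 + 2  →[3↦4]→  4^(4 + 1) + 2·4^2 + 2·4 + 2 = 1066  −1 ⇒ G_2=1065
G_2=1065  [base 4] 4^(4 + 1) + 2·4^2 + 2·4 + 1  →[4↦5]→  5^(5 + 1) + 2·5^2 + 2·5 + 1 = 15686  −1 ⇒ G_3=15685
G_3=15685  [base 5] 5^(5 + 1) + 2·5^2 + 2·5  →[5↦6]→  6^(6 + 1) + 2·6^2 + 2·6 = 280020  −1 ⇒ G_4=280019
G_4=280019  [base 6] 6^(6 + 1) + 2·6^2 + 6 + 5  →[6↦7]→  7^(7 + 1) + 2·7^2 + 7 + 5 = 5764911  −1 ⇒ G_5=5764910
G_5=5764910  [base 7] 7^(7 + 1) + 2·7^2 + 7 + 4  →[7↦8]→  8^(8 + 1) + 2·8^2 + 8 + 4 = 134217868  −1 ⇒ G_6=134217867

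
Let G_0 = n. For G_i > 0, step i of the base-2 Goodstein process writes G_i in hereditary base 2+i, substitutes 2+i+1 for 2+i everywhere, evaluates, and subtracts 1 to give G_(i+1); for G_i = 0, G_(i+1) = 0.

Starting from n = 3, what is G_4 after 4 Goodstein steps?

1

(0) 3|_2 = 2 + 1 ↦ 3 + 1|_3 = 4 ⇒ 3
(1) 3|_3 = 3 ↦ 4|_4 = 4 ⇒ 3
(2) 3|_4 = 3 ↦ 3|_5 = 3 ⇒ 2
(3) 2|_5 = 2 ↦ 2|_6 = 2 ⇒ 1
(4) 1|_6 = 1 ↦ 1|_7 = 1 ⇒ 0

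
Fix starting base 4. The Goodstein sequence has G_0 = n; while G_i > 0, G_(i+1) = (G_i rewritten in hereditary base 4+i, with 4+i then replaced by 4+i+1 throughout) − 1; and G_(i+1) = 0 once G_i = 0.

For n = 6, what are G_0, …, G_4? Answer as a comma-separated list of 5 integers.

6, 6, 6, 6, 5

step 0: 6 = 4 + 2; sub 5 for 4: 5 + 2; = 7; G_1 = 7−1 = 6
step 1: 6 = 5 + 1; sub 6 for 5: 6 + 1; = 7; G_2 = 7−1 = 6
step 2: 6 = 6; sub 7 for 6: 7; = 7; G_3 = 7−1 = 6
step 3: 6 = 6; sub 8 for 7: 6; = 6; G_4 = 6−1 = 5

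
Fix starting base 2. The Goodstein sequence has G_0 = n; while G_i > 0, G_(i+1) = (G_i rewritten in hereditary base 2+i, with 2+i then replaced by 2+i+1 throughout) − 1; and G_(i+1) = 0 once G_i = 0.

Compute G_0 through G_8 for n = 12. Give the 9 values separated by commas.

12, 107, 1065, 15685, 280019, 5764910, 134217867, 3486784574, 100000000211

base 2: 12 = 2^(2 + 1) + 2^2; at 3: 3^(3 + 1) + 3^3 = 108; next = 107
base 3: 107 = 3^(3 + 1) + 2·3^2 + 2·3 + 2; at 4: 4^(4 + 1) + 2·4^2 + 2·4 + 2 = 1066; next = 1065
base 4: 1065 = 4^(4 + 1) + 2·4^2 + 2·4 + 1; at 5: 5^(5 + 1) + 2·5^2 + 2·5 + 1 = 15686; next = 15685
base 5: 15685 = 5^(5 + 1) + 2·5^2 + 2·5; at 6: 6^(6 + 1) + 2·6^2 + 2·6 = 280020; next = 280019
base 6: 280019 = 6^(6 + 1) + 2·6^2 + 6 + 5; at 7: 7^(7 + 1) + 2·7^2 + 7 + 5 = 5764911; next = 5764910
base 7: 5764910 = 7^(7 + 1) + 2·7^2 + 7 + 4; at 8: 8^(8 + 1) + 2·8^2 + 8 + 4 = 134217868; next = 134217867
base 8: 134217867 = 8^(8 + 1) + 2·8^2 + 8 + 3; at 9: 9^(9 + 1) + 2·9^2 + 9 + 3 = 3486784575; next = 3486784574
base 9: 3486784574 = 9^(9 + 1) + 2·9^2 + 9 + 2; at 10: 10^(10 + 1) + 2·10^2 + 10 + 2 = 100000000212; next = 100000000211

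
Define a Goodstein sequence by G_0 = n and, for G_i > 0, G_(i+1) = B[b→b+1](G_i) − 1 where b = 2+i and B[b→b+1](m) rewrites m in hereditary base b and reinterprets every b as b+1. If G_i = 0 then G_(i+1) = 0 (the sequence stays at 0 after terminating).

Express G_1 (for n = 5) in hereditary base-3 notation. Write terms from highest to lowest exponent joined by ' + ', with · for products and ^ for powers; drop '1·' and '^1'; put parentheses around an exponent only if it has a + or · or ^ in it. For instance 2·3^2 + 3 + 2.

step 0: 5 = 2^2 + 1; sub 3 for 2: 3^3 + 1; = 28; G_1 = 28−1 = 27
step 1: 27 = 3^3; sub 4 for 3: 4^4; = 256; G_2 = 256−1 = 255

3^3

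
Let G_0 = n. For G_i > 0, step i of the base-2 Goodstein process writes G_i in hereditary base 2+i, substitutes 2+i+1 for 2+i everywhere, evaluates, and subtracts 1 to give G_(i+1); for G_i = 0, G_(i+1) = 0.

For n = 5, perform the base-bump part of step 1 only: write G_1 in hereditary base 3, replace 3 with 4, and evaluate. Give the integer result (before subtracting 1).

i=0: 5 = 2^2 + 1 (b=2); 2→3: 3^3 + 1 = 28; 28−1 = 27
i=1: 27 = 3^3 (b=3); 3→4: 4^4 = 256; 256−1 = 255

256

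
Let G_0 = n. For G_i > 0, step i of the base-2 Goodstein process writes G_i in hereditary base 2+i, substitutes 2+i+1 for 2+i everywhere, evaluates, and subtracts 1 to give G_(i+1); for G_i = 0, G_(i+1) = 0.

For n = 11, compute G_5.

(0) 11|_2 = 2^(2 + 1) + 2 + 1 ↦ 3^(3 + 1) + 3 + 1|_3 = 85 ⇒ 84
(1) 84|_3 = 3^(3 + 1) + 3 ↦ 4^(4 + 1) + 4|_4 = 1028 ⇒ 1027
(2) 1027|_4 = 4^(4 + 1) + 3 ↦ 5^(5 + 1) + 3|_5 = 15628 ⇒ 15627
(3) 15627|_5 = 5^(5 + 1) + 2 ↦ 6^(6 + 1) + 2|_6 = 279938 ⇒ 279937
(4) 279937|_6 = 6^(6 + 1) + 1 ↦ 7^(7 + 1) + 1|_7 = 5764802 ⇒ 5764801
(5) 5764801|_7 = 7^(7 + 1) ↦ 8^(8 + 1)|_8 = 134217728 ⇒ 134217727

5764801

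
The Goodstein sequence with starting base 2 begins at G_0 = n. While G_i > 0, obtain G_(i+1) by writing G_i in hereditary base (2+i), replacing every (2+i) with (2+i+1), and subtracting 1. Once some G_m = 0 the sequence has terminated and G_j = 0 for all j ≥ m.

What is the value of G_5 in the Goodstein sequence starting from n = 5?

base 2: 5 = 2^2 + 1; at 3: 3^3 + 1 = 28; next = 27
base 3: 27 = 3^3; at 4: 4^4 = 256; next = 255
base 4: 255 = 3·4^3 + 3·4^2 + 3·4 + 3; at 5: 3·5^3 + 3·5^2 + 3·5 + 3 = 468; next = 467
base 5: 467 = 3·5^3 + 3·5^2 + 3·5 + 2; at 6: 3·6^3 + 3·6^2 + 3·6 + 2 = 776; next = 775
base 6: 775 = 3·6^3 + 3·6^2 + 3·6 + 1; at 7: 3·7^3 + 3·7^2 + 3·7 + 1 = 1198; next = 1197
base 7: 1197 = 3·7^3 + 3·7^2 + 3·7; at 8: 3·8^3 + 3·8^2 + 3·8 = 1752; next = 1751

1197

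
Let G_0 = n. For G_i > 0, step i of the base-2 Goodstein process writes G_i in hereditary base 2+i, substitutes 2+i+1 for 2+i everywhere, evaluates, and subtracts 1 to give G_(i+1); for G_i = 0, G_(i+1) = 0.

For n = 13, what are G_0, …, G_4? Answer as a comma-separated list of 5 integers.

13, 108, 1279, 16092, 280711

13 —HB2→ 2^(2 + 1) + 2^2 + 1 —bump→ 3^(3 + 1) + 3^3 + 1 = 109 —(−1)→ 108
108 —HB3→ 3^(3 + 1) + 3^3 —bump→ 4^(4 + 1) + 4^4 = 1280 —(−1)→ 1279
1279 —HB4→ 4^(4 + 1) + 3·4^3 + 3·4^2 + 3·4 + 3 —bump→ 5^(5 + 1) + 3·5^3 + 3·5^2 + 3·5 + 3 = 16093 —(−1)→ 16092
16092 —HB5→ 5^(5 + 1) + 3·5^3 + 3·5^2 + 3·5 + 2 —bump→ 6^(6 + 1) + 3·6^3 + 3·6^2 + 3·6 + 2 = 280712 —(−1)→ 280711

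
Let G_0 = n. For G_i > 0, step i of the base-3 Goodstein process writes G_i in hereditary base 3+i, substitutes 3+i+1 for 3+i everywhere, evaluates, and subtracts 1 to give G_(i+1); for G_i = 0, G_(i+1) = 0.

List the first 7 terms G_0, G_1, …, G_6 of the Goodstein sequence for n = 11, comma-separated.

11, 17, 25, 35, 39, 43, 47

[0] 11 ≡ 3^2 + 2 (base 3). Lift 4: 18. −1: 17.
[1] 17 ≡ 4^2 + 1 (base 4). Lift 5: 26. −1: 25.
[2] 25 ≡ 5^2 (base 5). Lift 6: 36. −1: 35.
[3] 35 ≡ 5·6 + 5 (base 6). Lift 7: 40. −1: 39.
[4] 39 ≡ 5·7 + 4 (base 7). Lift 8: 44. −1: 43.
[5] 43 ≡ 5·8 + 3 (base 8). Lift 9: 48. −1: 47.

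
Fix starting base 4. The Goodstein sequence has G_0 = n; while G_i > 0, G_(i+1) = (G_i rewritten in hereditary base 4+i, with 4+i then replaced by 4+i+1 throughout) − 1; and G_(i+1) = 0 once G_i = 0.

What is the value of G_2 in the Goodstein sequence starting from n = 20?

39

step 0: 20 = 4^2 + 4; sub 5 for 4: 5^2 + 5; = 30; G_1 = 30−1 = 29
step 1: 29 = 5^2 + 4; sub 6 for 5: 6^2 + 4; = 40; G_2 = 40−1 = 39
step 2: 39 = 6^2 + 3; sub 7 for 6: 7^2 + 3; = 52; G_3 = 52−1 = 51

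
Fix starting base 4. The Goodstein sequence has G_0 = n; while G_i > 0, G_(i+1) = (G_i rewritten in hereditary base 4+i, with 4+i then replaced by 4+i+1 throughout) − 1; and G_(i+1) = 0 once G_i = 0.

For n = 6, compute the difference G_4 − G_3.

-1

(0) 6|_4 = 4 + 2 ↦ 5 + 2|_5 = 7 ⇒ 6
(1) 6|_5 = 5 + 1 ↦ 6 + 1|_6 = 7 ⇒ 6
(2) 6|_6 = 6 ↦ 7|_7 = 7 ⇒ 6
(3) 6|_7 = 6 ↦ 6|_8 = 6 ⇒ 5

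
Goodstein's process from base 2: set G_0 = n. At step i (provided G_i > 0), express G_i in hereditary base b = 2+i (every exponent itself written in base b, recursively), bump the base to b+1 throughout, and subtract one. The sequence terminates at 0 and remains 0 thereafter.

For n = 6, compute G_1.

i=0: 6 = 2^2 + 2 (b=2); 2→3: 3^3 + 3 = 30; 30−1 = 29
i=1: 29 = 3^3 + 2 (b=3); 3→4: 4^4 + 2 = 258; 258−1 = 257

29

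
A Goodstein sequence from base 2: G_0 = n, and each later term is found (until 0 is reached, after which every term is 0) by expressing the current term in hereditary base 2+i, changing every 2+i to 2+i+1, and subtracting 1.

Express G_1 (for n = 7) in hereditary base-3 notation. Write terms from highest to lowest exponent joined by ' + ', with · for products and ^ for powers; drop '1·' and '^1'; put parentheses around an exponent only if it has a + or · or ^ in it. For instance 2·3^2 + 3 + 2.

3^3 + 3

base 2: 7 = 2^2 + 2 + 1; at 3: 3^3 + 3 + 1 = 31; next = 30
base 3: 30 = 3^3 + 3; at 4: 4^4 + 4 = 260; next = 259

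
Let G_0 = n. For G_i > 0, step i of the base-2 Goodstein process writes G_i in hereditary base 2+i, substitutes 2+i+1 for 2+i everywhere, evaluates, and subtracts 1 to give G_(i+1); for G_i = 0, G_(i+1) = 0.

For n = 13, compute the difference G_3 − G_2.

G_0=13  [base 2] 2^(2 + 1) + 2^2 + 1  →[2↦3]→  3^(3 + 1) + 3^3 + 1 = 109  −1 ⇒ G_1=108
G_1=108  [base 3] 3^(3 + 1) + 3^3  →[3↦4]→  4^(4 + 1) + 4^4 = 1280  −1 ⇒ G_2=1279
G_2=1279  [base 4] 4^(4 + 1) + 3·4^3 + 3·4^2 + 3·4 + 3  →[4↦5]→  5^(5 + 1) + 3·5^3 + 3·5^2 + 3·5 + 3 = 16093  −1 ⇒ G_3=16092

14813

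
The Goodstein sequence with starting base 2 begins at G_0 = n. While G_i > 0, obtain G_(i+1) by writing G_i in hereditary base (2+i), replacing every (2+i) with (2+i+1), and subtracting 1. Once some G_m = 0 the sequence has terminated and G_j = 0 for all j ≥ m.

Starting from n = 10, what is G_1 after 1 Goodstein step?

83

10 —HB2→ 2^(2 + 1) + 2 —bump→ 3^(3 + 1) + 3 = 84 —(−1)→ 83
83 —HB3→ 3^(3 + 1) + 2 —bump→ 4^(4 + 1) + 2 = 1026 —(−1)→ 1025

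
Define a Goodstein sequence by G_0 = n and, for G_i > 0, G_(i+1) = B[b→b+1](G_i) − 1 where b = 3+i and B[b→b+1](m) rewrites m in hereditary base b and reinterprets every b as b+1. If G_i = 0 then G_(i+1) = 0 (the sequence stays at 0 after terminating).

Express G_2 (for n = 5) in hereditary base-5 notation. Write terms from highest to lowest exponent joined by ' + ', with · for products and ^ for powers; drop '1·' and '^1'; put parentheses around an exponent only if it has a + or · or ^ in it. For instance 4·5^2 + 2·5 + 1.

5

[0] 5 ≡ 3 + 2 (base 3). Lift 4: 6. −1: 5.
[1] 5 ≡ 4 + 1 (base 4). Lift 5: 6. −1: 5.
[2] 5 ≡ 5 (base 5). Lift 6: 6. −1: 5.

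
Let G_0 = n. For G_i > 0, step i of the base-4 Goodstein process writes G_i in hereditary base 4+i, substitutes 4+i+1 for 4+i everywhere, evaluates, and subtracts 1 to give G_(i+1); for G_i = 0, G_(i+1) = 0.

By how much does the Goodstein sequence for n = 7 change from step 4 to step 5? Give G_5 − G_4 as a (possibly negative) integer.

G_0=7  [base 4] 4 + 3  →[4↦5]→  5 + 3 = 8  −1 ⇒ G_1=7
G_1=7  [base 5] 5 + 2  →[5↦6]→  6 + 2 = 8  −1 ⇒ G_2=7
G_2=7  [base 6] 6 + 1  →[6↦7]→  7 + 1 = 8  −1 ⇒ G_3=7
G_3=7  [base 7] 7  →[7↦8]→  8 = 8  −1 ⇒ G_4=7
G_4=7  [base 8] 7  →[8↦9]→  7 = 7  −1 ⇒ G_5=6

-1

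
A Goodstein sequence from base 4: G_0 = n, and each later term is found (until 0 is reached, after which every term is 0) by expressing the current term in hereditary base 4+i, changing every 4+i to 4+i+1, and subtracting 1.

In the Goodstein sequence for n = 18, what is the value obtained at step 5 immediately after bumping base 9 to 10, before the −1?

64

[0] 18 ≡ 4^2 + 2 (base 4). Lift 5: 27. −1: 26.
[1] 26 ≡ 5^2 + 1 (base 5). Lift 6: 37. −1: 36.
[2] 36 ≡ 6^2 (base 6). Lift 7: 49. −1: 48.
[3] 48 ≡ 6·7 + 6 (base 7). Lift 8: 54. −1: 53.
[4] 53 ≡ 6·8 + 5 (base 8). Lift 9: 59. −1: 58.
[5] 58 ≡ 6·9 + 4 (base 9). Lift 10: 64. −1: 63.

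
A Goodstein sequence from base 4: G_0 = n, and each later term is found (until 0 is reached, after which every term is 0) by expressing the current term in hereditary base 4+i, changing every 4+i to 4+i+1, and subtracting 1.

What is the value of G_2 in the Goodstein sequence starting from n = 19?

step 0: 19 = 4^2 + 3; sub 5 for 4: 5^2 + 3; = 28; G_1 = 28−1 = 27
step 1: 27 = 5^2 + 2; sub 6 for 5: 6^2 + 2; = 38; G_2 = 38−1 = 37
step 2: 37 = 6^2 + 1; sub 7 for 6: 7^2 + 1; = 50; G_3 = 50−1 = 49

37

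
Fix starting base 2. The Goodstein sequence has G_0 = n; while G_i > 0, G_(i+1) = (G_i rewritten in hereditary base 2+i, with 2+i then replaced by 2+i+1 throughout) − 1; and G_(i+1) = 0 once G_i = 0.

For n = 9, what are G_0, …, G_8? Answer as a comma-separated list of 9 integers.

9, 81, 1023, 9842, 140743, 2471826, 50333399, 1162263921, 30000003325

9 —HB2→ 2^(2 + 1) + 1 —bump→ 3^(3 + 1) + 1 = 82 —(−1)→ 81
81 —HB3→ 3^(3 + 1) —bump→ 4^(4 + 1) = 1024 —(−1)→ 1023
1023 —HB4→ 3·4^4 + 3·4^3 + 3·4^2 + 3·4 + 3 —bump→ 3·5^5 + 3·5^3 + 3·5^2 + 3·5 + 3 = 9843 —(−1)→ 9842
9842 —HB5→ 3·5^5 + 3·5^3 + 3·5^2 + 3·5 + 2 —bump→ 3·6^6 + 3·6^3 + 3·6^2 + 3·6 + 2 = 140744 —(−1)→ 140743
140743 —HB6→ 3·6^6 + 3·6^3 + 3·6^2 + 3·6 + 1 —bump→ 3·7^7 + 3·7^3 + 3·7^2 + 3·7 + 1 = 2471827 —(−1)→ 2471826
2471826 —HB7→ 3·7^7 + 3·7^3 + 3·7^2 + 3·7 —bump→ 3·8^8 + 3·8^3 + 3·8^2 + 3·8 = 50333400 —(−1)→ 50333399
50333399 —HB8→ 3·8^8 + 3·8^3 + 3·8^2 + 2·8 + 7 —bump→ 3·9^9 + 3·9^3 + 3·9^2 + 2·9 + 7 = 1162263922 —(−1)→ 1162263921
1162263921 —HB9→ 3·9^9 + 3·9^3 + 3·9^2 + 2·9 + 6 —bump→ 3·10^10 + 3·10^3 + 3·10^2 + 2·10 + 6 = 30000003326 —(−1)→ 30000003325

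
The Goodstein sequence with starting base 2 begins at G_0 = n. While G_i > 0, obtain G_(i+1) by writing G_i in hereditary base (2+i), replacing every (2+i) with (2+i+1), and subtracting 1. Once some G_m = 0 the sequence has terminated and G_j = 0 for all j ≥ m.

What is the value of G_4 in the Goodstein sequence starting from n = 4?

83

4 —HB2→ 2^2 —bump→ 3^3 = 27 —(−1)→ 26
26 —HB3→ 2·3^2 + 2·3 + 2 —bump→ 2·4^2 + 2·4 + 2 = 42 —(−1)→ 41
41 —HB4→ 2·4^2 + 2·4 + 1 —bump→ 2·5^2 + 2·5 + 1 = 61 —(−1)→ 60
60 —HB5→ 2·5^2 + 2·5 —bump→ 2·6^2 + 2·6 = 84 —(−1)→ 83
83 —HB6→ 2·6^2 + 6 + 5 —bump→ 2·7^2 + 7 + 5 = 110 —(−1)→ 109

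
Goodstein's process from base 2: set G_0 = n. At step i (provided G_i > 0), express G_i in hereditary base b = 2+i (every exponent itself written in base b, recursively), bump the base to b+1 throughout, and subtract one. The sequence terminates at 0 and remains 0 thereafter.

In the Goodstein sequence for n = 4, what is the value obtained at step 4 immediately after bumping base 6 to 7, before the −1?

110

[0] 4 ≡ 2^2 (base 2). Lift 3: 27. −1: 26.
[1] 26 ≡ 2·3^2 + 2·3 + 2 (base 3). Lift 4: 42. −1: 41.
[2] 41 ≡ 2·4^2 + 2·4 + 1 (base 4). Lift 5: 61. −1: 60.
[3] 60 ≡ 2·5^2 + 2·5 (base 5). Lift 6: 84. −1: 83.
[4] 83 ≡ 2·6^2 + 6 + 5 (base 6). Lift 7: 110. −1: 109.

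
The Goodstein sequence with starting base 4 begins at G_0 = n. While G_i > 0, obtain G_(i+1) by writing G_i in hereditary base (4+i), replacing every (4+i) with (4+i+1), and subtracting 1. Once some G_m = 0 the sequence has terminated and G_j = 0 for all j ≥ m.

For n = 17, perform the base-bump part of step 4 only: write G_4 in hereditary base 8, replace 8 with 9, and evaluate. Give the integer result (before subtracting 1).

48

i=0: 17 = 4^2 + 1 (b=4); 4→5: 5^2 + 1 = 26; 26−1 = 25
i=1: 25 = 5^2 (b=5); 5→6: 6^2 = 36; 36−1 = 35
i=2: 35 = 5·6 + 5 (b=6); 6→7: 5·7 + 5 = 40; 40−1 = 39
i=3: 39 = 5·7 + 4 (b=7); 7→8: 5·8 + 4 = 44; 44−1 = 43
i=4: 43 = 5·8 + 3 (b=8); 8→9: 5·9 + 3 = 48; 48−1 = 47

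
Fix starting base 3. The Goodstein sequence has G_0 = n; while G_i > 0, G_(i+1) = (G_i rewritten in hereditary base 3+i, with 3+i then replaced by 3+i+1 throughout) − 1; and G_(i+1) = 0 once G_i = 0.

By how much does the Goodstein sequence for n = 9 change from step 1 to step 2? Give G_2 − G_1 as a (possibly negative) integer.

G_0 = 9. HB_3(9) = 3^2. Bump = 16. G_1 = 15.
G_1 = 15. HB_4(15) = 3·4 + 3. Bump = 18. G_2 = 17.

2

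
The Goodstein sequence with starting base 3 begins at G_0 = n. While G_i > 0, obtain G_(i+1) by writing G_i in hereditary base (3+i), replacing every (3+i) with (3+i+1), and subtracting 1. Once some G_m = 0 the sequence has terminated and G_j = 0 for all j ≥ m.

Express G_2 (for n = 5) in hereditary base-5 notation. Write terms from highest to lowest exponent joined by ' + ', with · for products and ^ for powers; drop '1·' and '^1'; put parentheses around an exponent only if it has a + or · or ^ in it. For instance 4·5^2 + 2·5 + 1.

G_0=5  [base 3] 3 + 2  →[3↦4]→  4 + 2 = 6  −1 ⇒ G_1=5
G_1=5  [base 4] 4 + 1  →[4↦5]→  5 + 1 = 6  −1 ⇒ G_2=5
G_2=5  [base 5] 5  →[5↦6]→  6 = 6  −1 ⇒ G_3=5

5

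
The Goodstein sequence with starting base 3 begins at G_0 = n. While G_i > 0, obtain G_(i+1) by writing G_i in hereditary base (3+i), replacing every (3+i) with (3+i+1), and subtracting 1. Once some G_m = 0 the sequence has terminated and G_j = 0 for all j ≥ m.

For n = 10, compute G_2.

step 0: 10 = 3^2 + 1; sub 4 for 3: 4^2 + 1; = 17; G_1 = 17−1 = 16
step 1: 16 = 4^2; sub 5 for 4: 5^2; = 25; G_2 = 25−1 = 24

24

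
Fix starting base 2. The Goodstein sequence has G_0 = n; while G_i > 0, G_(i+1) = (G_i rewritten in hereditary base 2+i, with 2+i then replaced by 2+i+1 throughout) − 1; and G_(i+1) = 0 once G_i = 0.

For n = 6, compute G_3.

G_0 = 6. HB_2(6) = 2^2 + 2. Bump = 30. G_1 = 29.
G_1 = 29. HB_3(29) = 3^3 + 2. Bump = 258. G_2 = 257.
G_2 = 257. HB_4(257) = 4^4 + 1. Bump = 3126. G_3 = 3125.
G_3 = 3125. HB_5(3125) = 5^5. Bump = 46656. G_4 = 46655.

3125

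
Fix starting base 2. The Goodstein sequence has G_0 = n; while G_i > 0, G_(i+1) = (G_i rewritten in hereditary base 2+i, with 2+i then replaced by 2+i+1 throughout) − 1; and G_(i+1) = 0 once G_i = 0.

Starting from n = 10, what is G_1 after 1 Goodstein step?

G_0=10  [base 2] 2^(2 + 1) + 2  →[2↦3]→  3^(3 + 1) + 3 = 84  −1 ⇒ G_1=83
G_1=83  [base 3] 3^(3 + 1) + 2  →[3↦4]→  4^(4 + 1) + 2 = 1026  −1 ⇒ G_2=1025

83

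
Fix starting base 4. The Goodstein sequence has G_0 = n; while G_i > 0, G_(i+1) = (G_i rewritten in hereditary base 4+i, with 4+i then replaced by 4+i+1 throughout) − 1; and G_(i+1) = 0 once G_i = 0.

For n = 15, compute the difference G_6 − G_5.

1

G_0 = 15. HB_4(15) = 3·4 + 3. Bump = 18. G_1 = 17.
G_1 = 17. HB_5(17) = 3·5 + 2. Bump = 20. G_2 = 19.
G_2 = 19. HB_6(19) = 3·6 + 1. Bump = 22. G_3 = 21.
G_3 = 21. HB_7(21) = 3·7. Bump = 24. G_4 = 23.
G_4 = 23. HB_8(23) = 2·8 + 7. Bump = 25. G_5 = 24.
G_5 = 24. HB_9(24) = 2·9 + 6. Bump = 26. G_6 = 25.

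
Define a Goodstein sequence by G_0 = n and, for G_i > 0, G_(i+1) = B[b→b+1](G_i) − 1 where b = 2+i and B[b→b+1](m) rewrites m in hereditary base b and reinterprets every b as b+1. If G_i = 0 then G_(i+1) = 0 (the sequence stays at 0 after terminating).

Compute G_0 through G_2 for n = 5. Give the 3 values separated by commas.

5, 27, 255

G_0=5  [base 2] 2^2 + 1  →[2↦3]→  3^3 + 1 = 28  −1 ⇒ G_1=27
G_1=27  [base 3] 3^3  →[3↦4]→  4^4 = 256  −1 ⇒ G_2=255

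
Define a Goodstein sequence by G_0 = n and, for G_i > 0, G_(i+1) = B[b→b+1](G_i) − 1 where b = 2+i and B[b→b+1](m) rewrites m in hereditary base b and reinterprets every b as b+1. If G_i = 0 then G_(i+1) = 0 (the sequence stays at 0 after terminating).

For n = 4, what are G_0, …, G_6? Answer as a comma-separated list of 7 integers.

4, 26, 41, 60, 83, 109, 139

i=0: 4 = 2^2 (b=2); 2→3: 3^3 = 27; 27−1 = 26
i=1: 26 = 2·3^2 + 2·3 + 2 (b=3); 3→4: 2·4^2 + 2·4 + 2 = 42; 42−1 = 41
i=2: 41 = 2·4^2 + 2·4 + 1 (b=4); 4→5: 2·5^2 + 2·5 + 1 = 61; 61−1 = 60
i=3: 60 = 2·5^2 + 2·5 (b=5); 5→6: 2·6^2 + 2·6 = 84; 84−1 = 83
i=4: 83 = 2·6^2 + 6 + 5 (b=6); 6→7: 2·7^2 + 7 + 5 = 110; 110−1 = 109
i=5: 109 = 2·7^2 + 7 + 4 (b=7); 7→8: 2·8^2 + 8 + 4 = 140; 140−1 = 139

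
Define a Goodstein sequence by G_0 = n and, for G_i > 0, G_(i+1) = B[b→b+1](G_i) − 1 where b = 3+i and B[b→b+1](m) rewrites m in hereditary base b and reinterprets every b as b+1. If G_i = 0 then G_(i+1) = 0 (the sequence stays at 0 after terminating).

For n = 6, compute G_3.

step 0: 6 = 2·3; sub 4 for 3: 2·4; = 8; G_1 = 8−1 = 7
step 1: 7 = 4 + 3; sub 5 for 4: 5 + 3; = 8; G_2 = 8−1 = 7
step 2: 7 = 5 + 2; sub 6 for 5: 6 + 2; = 8; G_3 = 8−1 = 7

7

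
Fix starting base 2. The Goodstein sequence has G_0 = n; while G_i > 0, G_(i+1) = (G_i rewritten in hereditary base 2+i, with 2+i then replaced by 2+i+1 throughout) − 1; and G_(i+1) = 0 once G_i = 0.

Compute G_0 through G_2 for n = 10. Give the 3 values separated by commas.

[0] 10 ≡ 2^(2 + 1) + 2 (base 2). Lift 3: 84. −1: 83.
[1] 83 ≡ 3^(3 + 1) + 2 (base 3). Lift 4: 1026. −1: 1025.

10, 83, 1025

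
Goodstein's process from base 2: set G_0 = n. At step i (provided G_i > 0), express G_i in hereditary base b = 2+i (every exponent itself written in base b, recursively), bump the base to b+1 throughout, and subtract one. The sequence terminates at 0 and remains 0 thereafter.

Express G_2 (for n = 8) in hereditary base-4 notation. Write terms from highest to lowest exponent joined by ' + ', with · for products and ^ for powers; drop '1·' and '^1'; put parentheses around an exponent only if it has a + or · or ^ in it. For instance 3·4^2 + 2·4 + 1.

step 0: 8 = 2^(2 + 1); sub 3 for 2: 3^(3 + 1); = 81; G_1 = 81−1 = 80
step 1: 80 = 2·3^3 + 2·3^2 + 2·3 + 2; sub 4 for 3: 2·4^4 + 2·4^2 + 2·4 + 2; = 554; G_2 = 554−1 = 553
step 2: 553 = 2·4^4 + 2·4^2 + 2·4 + 1; sub 5 for 4: 2·5^5 + 2·5^2 + 2·5 + 1; = 6311; G_3 = 6311−1 = 6310

2·4^4 + 2·4^2 + 2·4 + 1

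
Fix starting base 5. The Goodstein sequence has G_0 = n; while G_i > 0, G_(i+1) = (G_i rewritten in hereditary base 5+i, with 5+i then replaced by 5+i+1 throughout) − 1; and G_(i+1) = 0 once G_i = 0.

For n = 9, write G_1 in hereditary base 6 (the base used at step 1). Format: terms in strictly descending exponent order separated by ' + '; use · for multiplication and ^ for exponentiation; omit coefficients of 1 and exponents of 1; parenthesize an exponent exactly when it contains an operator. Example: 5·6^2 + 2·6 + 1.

base 5: 9 = 5 + 4; at 6: 6 + 4 = 10; next = 9
base 6: 9 = 6 + 3; at 7: 7 + 3 = 10; next = 9

6 + 3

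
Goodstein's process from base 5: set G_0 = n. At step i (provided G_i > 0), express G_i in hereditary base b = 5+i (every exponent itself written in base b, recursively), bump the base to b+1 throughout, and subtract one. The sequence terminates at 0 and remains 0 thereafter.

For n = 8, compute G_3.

8

G_0 = 8. HB_5(8) = 5 + 3. Bump = 9. G_1 = 8.
G_1 = 8. HB_6(8) = 6 + 2. Bump = 9. G_2 = 8.
G_2 = 8. HB_7(8) = 7 + 1. Bump = 9. G_3 = 8.
G_3 = 8. HB_8(8) = 8. Bump = 9. G_4 = 8.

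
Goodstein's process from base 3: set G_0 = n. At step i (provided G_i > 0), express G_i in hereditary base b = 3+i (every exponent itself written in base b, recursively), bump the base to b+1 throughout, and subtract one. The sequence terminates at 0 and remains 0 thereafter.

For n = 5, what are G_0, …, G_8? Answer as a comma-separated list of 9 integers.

(0) 5|_3 = 3 + 2 ↦ 4 + 2|_4 = 6 ⇒ 5
(1) 5|_4 = 4 + 1 ↦ 5 + 1|_5 = 6 ⇒ 5
(2) 5|_5 = 5 ↦ 6|_6 = 6 ⇒ 5
(3) 5|_6 = 5 ↦ 5|_7 = 5 ⇒ 4
(4) 4|_7 = 4 ↦ 4|_8 = 4 ⇒ 3
(5) 3|_8 = 3 ↦ 3|_9 = 3 ⇒ 2
(6) 2|_9 = 2 ↦ 2|_10 = 2 ⇒ 1
(7) 1|_10 = 1 ↦ 1|_11 = 1 ⇒ 0

5, 5, 5, 5, 4, 3, 2, 1, 0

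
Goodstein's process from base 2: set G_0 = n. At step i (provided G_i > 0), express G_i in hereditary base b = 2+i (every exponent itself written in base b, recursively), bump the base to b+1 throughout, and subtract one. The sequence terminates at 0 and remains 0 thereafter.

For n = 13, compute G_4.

280711

[0] 13 ≡ 2^(2 + 1) + 2^2 + 1 (base 2). Lift 3: 109. −1: 108.
[1] 108 ≡ 3^(3 + 1) + 3^3 (base 3). Lift 4: 1280. −1: 1279.
[2] 1279 ≡ 4^(4 + 1) + 3·4^3 + 3·4^2 + 3·4 + 3 (base 4). Lift 5: 16093. −1: 16092.
[3] 16092 ≡ 5^(5 + 1) + 3·5^3 + 3·5^2 + 3·5 + 2 (base 5). Lift 6: 280712. −1: 280711.
[4] 280711 ≡ 6^(6 + 1) + 3·6^3 + 3·6^2 + 3·6 + 1 (base 6). Lift 7: 5765999. −1: 5765998.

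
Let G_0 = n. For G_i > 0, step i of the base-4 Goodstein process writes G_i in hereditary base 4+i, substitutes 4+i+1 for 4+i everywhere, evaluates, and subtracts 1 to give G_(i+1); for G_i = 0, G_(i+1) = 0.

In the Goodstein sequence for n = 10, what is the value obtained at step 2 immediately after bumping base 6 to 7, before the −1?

[0] 10 ≡ 2·4 + 2 (base 4). Lift 5: 12. −1: 11.
[1] 11 ≡ 2·5 + 1 (base 5). Lift 6: 13. −1: 12.
[2] 12 ≡ 2·6 (base 6). Lift 7: 14. −1: 13.

14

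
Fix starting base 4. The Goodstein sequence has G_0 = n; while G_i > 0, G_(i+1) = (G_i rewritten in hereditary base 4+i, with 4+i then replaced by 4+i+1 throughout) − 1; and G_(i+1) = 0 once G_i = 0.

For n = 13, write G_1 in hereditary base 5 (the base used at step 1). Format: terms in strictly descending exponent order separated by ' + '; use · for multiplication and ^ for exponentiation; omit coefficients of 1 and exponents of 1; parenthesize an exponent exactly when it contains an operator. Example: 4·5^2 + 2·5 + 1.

3·5

(0) 13|_4 = 3·4 + 1 ↦ 3·5 + 1|_5 = 16 ⇒ 15
(1) 15|_5 = 3·5 ↦ 3·6|_6 = 18 ⇒ 17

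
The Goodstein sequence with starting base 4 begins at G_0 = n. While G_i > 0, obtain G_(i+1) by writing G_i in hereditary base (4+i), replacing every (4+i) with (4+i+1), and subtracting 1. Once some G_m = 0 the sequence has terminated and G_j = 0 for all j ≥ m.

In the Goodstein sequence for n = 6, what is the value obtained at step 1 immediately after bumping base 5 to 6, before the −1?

[0] 6 ≡ 4 + 2 (base 4). Lift 5: 7. −1: 6.
[1] 6 ≡ 5 + 1 (base 5). Lift 6: 7. −1: 6.

7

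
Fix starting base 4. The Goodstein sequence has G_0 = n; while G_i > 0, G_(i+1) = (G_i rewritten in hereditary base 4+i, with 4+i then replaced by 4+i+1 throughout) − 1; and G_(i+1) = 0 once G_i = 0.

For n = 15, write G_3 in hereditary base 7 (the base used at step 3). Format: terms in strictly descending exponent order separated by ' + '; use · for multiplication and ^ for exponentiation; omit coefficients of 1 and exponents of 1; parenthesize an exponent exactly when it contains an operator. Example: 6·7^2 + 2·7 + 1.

3·7

(0) 15|_4 = 3·4 + 3 ↦ 3·5 + 3|_5 = 18 ⇒ 17
(1) 17|_5 = 3·5 + 2 ↦ 3·6 + 2|_6 = 20 ⇒ 19
(2) 19|_6 = 3·6 + 1 ↦ 3·7 + 1|_7 = 22 ⇒ 21
(3) 21|_7 = 3·7 ↦ 3·8|_8 = 24 ⇒ 23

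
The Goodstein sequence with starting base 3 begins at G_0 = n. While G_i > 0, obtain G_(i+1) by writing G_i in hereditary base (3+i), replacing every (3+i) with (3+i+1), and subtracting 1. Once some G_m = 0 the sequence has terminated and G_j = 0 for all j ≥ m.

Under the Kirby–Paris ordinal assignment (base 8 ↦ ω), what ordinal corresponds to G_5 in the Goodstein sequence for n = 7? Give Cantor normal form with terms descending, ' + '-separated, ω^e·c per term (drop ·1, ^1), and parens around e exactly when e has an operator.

[0] 7 ≡ 2·3 + 1 (base 3). Lift 4: 9. −1: 8.
[1] 8 ≡ 2·4 (base 4). Lift 5: 10. −1: 9.
[2] 9 ≡ 5 + 4 (base 5). Lift 6: 10. −1: 9.
[3] 9 ≡ 6 + 3 (base 6). Lift 7: 10. −1: 9.
[4] 9 ≡ 7 + 2 (base 7). Lift 8: 10. −1: 9.
[5] 9 ≡ 8 + 1 (base 8). Lift 9: 10. −1: 9.

ω + 1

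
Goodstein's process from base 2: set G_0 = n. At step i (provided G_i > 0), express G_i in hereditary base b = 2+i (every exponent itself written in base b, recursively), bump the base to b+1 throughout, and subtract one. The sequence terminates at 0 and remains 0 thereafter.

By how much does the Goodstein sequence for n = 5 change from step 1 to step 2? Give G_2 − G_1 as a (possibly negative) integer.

step 0: 5 = 2^2 + 1; sub 3 for 2: 3^3 + 1; = 28; G_1 = 28−1 = 27
step 1: 27 = 3^3; sub 4 for 3: 4^4; = 256; G_2 = 256−1 = 255

228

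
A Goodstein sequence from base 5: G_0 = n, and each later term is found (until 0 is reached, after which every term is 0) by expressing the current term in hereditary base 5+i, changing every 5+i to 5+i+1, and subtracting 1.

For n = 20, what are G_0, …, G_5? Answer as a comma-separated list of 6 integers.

G_0=20  [base 5] 4·5  →[5↦6]→  4·6 = 24  −1 ⇒ G_1=23
G_1=23  [base 6] 3·6 + 5  →[6↦7]→  3·7 + 5 = 26  −1 ⇒ G_2=25
G_2=25  [base 7] 3·7 + 4  →[7↦8]→  3·8 + 4 = 28  −1 ⇒ G_3=27
G_3=27  [base 8] 3·8 + 3  →[8↦9]→  3·9 + 3 = 30  −1 ⇒ G_4=29
G_4=29  [base 9] 3·9 + 2  →[9↦10]→  3·10 + 2 = 32  −1 ⇒ G_5=31

20, 23, 25, 27, 29, 31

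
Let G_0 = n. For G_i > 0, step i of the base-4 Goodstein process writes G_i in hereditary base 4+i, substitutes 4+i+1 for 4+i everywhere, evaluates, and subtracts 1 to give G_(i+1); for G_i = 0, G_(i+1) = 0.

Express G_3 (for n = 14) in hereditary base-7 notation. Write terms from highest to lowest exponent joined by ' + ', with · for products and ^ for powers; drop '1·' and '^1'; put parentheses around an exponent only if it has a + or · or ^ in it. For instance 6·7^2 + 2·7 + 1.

G_0=14  [base 4] 3·4 + 2  →[4↦5]→  3·5 + 2 = 17  −1 ⇒ G_1=16
G_1=16  [base 5] 3·5 + 1  →[5↦6]→  3·6 + 1 = 19  −1 ⇒ G_2=18
G_2=18  [base 6] 3·6  →[6↦7]→  3·7 = 21  −1 ⇒ G_3=20
G_3=20  [base 7] 2·7 + 6  →[7↦8]→  2·8 + 6 = 22  −1 ⇒ G_4=21

2·7 + 6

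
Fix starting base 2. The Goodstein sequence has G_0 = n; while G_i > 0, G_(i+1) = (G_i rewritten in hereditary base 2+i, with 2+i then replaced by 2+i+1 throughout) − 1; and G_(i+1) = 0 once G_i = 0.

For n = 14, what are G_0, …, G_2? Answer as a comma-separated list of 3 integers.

14, 110, 1281

[0] 14 ≡ 2^(2 + 1) + 2^2 + 2 (base 2). Lift 3: 111. −1: 110.
[1] 110 ≡ 3^(3 + 1) + 3^3 + 2 (base 3). Lift 4: 1282. −1: 1281.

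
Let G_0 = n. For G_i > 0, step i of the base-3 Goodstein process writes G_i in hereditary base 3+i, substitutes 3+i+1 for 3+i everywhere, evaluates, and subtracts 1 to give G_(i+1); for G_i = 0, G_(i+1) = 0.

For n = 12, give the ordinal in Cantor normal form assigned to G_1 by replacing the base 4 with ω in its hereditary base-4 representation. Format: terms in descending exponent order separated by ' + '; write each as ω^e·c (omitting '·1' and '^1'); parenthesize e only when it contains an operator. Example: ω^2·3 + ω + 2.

step 0: 12 = 3^2 + 3; sub 4 for 3: 4^2 + 4; = 20; G_1 = 20−1 = 19
step 1: 19 = 4^2 + 3; sub 5 for 4: 5^2 + 3; = 28; G_2 = 28−1 = 27

ω^2 + 3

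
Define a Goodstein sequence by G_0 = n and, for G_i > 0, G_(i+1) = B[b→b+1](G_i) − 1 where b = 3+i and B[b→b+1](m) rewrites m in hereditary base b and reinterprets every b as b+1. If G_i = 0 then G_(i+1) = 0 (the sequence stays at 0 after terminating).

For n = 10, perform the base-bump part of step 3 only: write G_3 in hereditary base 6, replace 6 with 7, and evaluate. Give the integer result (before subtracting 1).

G_0 = 10. HB_3(10) = 3^2 + 1. Bump = 17. G_1 = 16.
G_1 = 16. HB_4(16) = 4^2. Bump = 25. G_2 = 24.
G_2 = 24. HB_5(24) = 4·5 + 4. Bump = 28. G_3 = 27.
G_3 = 27. HB_6(27) = 4·6 + 3. Bump = 31. G_4 = 30.

31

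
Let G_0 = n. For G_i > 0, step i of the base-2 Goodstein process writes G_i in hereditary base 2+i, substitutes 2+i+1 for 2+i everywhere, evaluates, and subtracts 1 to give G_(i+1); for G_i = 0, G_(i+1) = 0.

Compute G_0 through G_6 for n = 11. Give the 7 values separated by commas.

G_0 = 11. HB_2(11) = 2^(2 + 1) + 2 + 1. Bump = 85. G_1 = 84.
G_1 = 84. HB_3(84) = 3^(3 + 1) + 3. Bump = 1028. G_2 = 1027.
G_2 = 1027. HB_4(1027) = 4^(4 + 1) + 3. Bump = 15628. G_3 = 15627.
G_3 = 15627. HB_5(15627) = 5^(5 + 1) + 2. Bump = 279938. G_4 = 279937.
G_4 = 279937. HB_6(279937) = 6^(6 + 1) + 1. Bump = 5764802. G_5 = 5764801.
G_5 = 5764801. HB_7(5764801) = 7^(7 + 1). Bump = 134217728. G_6 = 134217727.

11, 84, 1027, 15627, 279937, 5764801, 134217727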